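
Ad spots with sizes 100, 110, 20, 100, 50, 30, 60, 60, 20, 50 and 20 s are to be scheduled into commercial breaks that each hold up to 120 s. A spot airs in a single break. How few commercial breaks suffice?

Total = 110 + 100 + 100 + 60 + 60 + 50 + 50 + 30 + 20 + 20 + 20 = 620 s.
Lower bound: ⌈620/120⌉ = 6 commercial breaks.
A packing using 6 commercial breaks:
  break 1: 110 = 110
  break 2: 100 + 20 = 120
  break 3: 100 + 20 = 120
  break 4: 60 + 60 = 120
  break 5: 50 + 50 + 20 = 120
  break 6: 30 = 30
This matches the lower bound, so 6 is optimal.

6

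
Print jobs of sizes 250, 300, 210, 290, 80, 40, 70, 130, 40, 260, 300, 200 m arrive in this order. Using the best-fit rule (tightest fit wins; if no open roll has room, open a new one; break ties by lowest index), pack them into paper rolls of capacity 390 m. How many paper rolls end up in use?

7

  250 → roll 1 (new)  [load 250/390]
  300 → roll 2 (new)  [load 300/390]
  210 → roll 3 (new)  [load 210/390]
  290 → roll 4 (new)  [load 290/390]
  80 → roll 2  [load 380/390]
  40 → roll 4  [load 330/390]
  70 → roll 1  [load 320/390]
  130 → roll 3  [load 340/390]
  40 → roll 3  [load 380/390]
  260 → roll 5 (new)  [load 260/390]
  300 → roll 6 (new)  [load 300/390]
  200 → roll 7 (new)  [load 200/390]
7 paper rolls opened.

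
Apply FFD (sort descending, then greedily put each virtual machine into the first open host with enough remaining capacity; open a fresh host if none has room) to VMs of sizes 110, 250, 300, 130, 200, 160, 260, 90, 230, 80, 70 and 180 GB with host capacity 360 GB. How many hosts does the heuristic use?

Sorted descending: 300, 260, 250, 230, 200, 180, 160, 130, 110, 90, 80, 70.
  300 → host 1 (new)  [load 300/360]
  260 → host 2 (new)  [load 260/360]
  250 → host 3 (new)  [load 250/360]
  230 → host 4 (new)  [load 230/360]
  200 → host 5 (new)  [load 200/360]
  180 → host 6 (new)  [load 180/360]
  160 → host 5  [load 360/360]
  130 → host 4  [load 360/360]
  110 → host 3  [load 360/360]
  90 → host 2  [load 350/360]
  80 → host 6  [load 260/360]
  70 → host 6  [load 330/360]
6 hosts opened.

6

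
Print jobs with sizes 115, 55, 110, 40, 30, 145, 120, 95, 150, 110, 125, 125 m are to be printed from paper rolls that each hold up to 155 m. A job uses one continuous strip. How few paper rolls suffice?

Total = 150 + 145 + 125 + 125 + 120 + 115 + 110 + 110 + 95 + 55 + 40 + 30 = 1220 m.
Lower bound: ⌈1220/155⌉ = 8 paper rolls.
Also, 9 print jobs each exceed 155/2 m, and no two of those can share a roll, so at least 9 paper rolls are needed.
A packing using 9 paper rolls:
  roll 1: 150 = 150
  roll 2: 145 = 145
  roll 3: 125 + 30 = 155
  roll 4: 125 = 125
  roll 5: 120 = 120
  roll 6: 115 + 40 = 155
  roll 7: 110 = 110
  roll 8: 110 = 110
  roll 9: 95 + 55 = 150
This matches the lower bound, so 9 is optimal.

9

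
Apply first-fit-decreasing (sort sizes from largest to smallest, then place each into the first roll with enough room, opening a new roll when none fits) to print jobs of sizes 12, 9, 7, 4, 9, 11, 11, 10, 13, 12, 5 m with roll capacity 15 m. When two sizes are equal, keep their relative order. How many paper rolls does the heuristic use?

Sorted descending: 13, 12, 12, 11, 11, 10, 9, 9, 7, 5, 4.
  13 → roll 1 (new)  [load 13/15]
  12 → roll 2 (new)  [load 12/15]
  12 → roll 3 (new)  [load 12/15]
  11 → roll 4 (new)  [load 11/15]
  11 → roll 5 (new)  [load 11/15]
  10 → roll 6 (new)  [load 10/15]
  9 → roll 7 (new)  [load 9/15]
  9 → roll 8 (new)  [load 9/15]
  7 → roll 9 (new)  [load 7/15]
  5 → roll 6  [load 15/15]
  4 → roll 4  [load 15/15]
9 paper rolls opened.

9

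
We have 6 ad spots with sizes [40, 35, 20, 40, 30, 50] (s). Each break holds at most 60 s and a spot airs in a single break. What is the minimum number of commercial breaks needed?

Total = 50 + 40 + 40 + 35 + 30 + 20 = 215 s.
Lower bound: ⌈215/60⌉ = 4 commercial breaks.
A packing using 5 commercial breaks:
  break 1: 50 = 50
  break 2: 40 + 20 = 60
  break 3: 40 = 40
  break 4: 35 = 35
  break 5: 30 = 30
No arrangement into 4 commercial breaks stays within capacity, so 5 is optimal.

5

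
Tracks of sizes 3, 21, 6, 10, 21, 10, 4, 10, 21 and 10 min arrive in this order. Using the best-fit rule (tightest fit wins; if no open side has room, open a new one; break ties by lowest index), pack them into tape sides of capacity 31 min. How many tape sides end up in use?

  3 → side 1 (new)  [load 3/31]
  21 → side 1  [load 24/31]
  6 → side 1  [load 30/31]
  10 → side 2 (new)  [load 10/31]
  21 → side 2  [load 31/31]
  10 → side 3 (new)  [load 10/31]
  4 → side 3  [load 14/31]
  10 → side 3  [load 24/31]
  21 → side 4 (new)  [load 21/31]
  10 → side 4  [load 31/31]
4 tape sides opened.

4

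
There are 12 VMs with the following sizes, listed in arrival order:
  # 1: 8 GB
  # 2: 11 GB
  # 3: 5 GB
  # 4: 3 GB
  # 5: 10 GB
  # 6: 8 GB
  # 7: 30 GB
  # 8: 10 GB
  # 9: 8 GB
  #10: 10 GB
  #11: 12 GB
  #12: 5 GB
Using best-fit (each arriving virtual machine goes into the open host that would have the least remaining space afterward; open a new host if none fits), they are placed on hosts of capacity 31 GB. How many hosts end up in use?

  8 → host 1 (new)  [load 8/31]
  11 → host 1  [load 19/31]
  5 → host 1  [load 24/31]
  3 → host 1  [load 27/31]
  10 → host 2 (new)  [load 10/31]
  8 → host 2  [load 18/31]
  30 → host 3 (new)  [load 30/31]
  10 → host 2  [load 28/31]
  8 → host 4 (new)  [load 8/31]
  10 → host 4  [load 18/31]
  12 → host 4  [load 30/31]
  5 → host 5 (new)  [load 5/31]
5 hosts opened.

5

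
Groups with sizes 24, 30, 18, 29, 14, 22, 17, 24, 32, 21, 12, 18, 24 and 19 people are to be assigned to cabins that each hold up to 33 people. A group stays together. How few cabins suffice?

Total = 32 + 30 + 29 + 24 + 24 + 24 + 22 + 21 + 19 + 18 + 18 + 17 + 14 + 12 = 304 people.
Lower bound: ⌈304/33⌉ = 10 cabins.
Also, 12 groups each exceed 33/2 people, and no two of those can share a cabin, so at least 12 cabins are needed.
A packing using 12 cabins:
  cabin 1: 32 = 32
  cabin 2: 30 = 30
  cabin 3: 29 = 29
  cabin 4: 24 = 24
  cabin 5: 24 = 24
  cabin 6: 24 = 24
  cabin 7: 22 = 22
  cabin 8: 21 + 12 = 33
  cabin 9: 19 + 14 = 33
  cabin 10: 18 = 18
  cabin 11: 18 = 18
  cabin 12: 17 = 17
This matches the lower bound, so 12 is optimal.

12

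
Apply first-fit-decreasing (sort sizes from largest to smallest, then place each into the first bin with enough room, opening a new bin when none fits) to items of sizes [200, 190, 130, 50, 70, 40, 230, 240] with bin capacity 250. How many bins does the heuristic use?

Sorted descending: 240, 230, 200, 190, 130, 70, 50, 40.
  240 → bin 1 (new)  [load 240/250]
  230 → bin 2 (new)  [load 230/250]
  200 → bin 3 (new)  [load 200/250]
  190 → bin 4 (new)  [load 190/250]
  130 → bin 5 (new)  [load 130/250]
  70 → bin 5  [load 200/250]
  50 → bin 3  [load 250/250]
  40 → bin 4  [load 230/250]
5 bins opened.

5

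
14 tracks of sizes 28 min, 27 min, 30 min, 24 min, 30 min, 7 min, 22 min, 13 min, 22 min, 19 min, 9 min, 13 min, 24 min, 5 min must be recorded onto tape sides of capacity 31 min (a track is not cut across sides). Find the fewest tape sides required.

Total = 30 + 30 + 28 + 27 + 24 + 24 + 22 + 22 + 19 + 13 + 13 + 9 + 7 + 5 = 273 min.
Lower bound: ⌈273/31⌉ = 9 tape sides.
A packing using 10 tape sides:
  side 1: 30 = 30
  side 2: 30 = 30
  side 3: 28 = 28
  side 4: 27 = 27
  side 5: 24 + 7 = 31
  side 6: 24 + 5 = 29
  side 7: 22 + 9 = 31
  side 8: 22 = 22
  side 9: 19 = 19
  side 10: 13 + 13 = 26
No arrangement into 9 tape sides stays within capacity, so 10 is optimal.

10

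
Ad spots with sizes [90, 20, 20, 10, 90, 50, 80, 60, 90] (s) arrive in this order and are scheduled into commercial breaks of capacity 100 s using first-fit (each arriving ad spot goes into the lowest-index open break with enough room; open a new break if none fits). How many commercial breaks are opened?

  90 → break 1 (new)  [load 90/100]
  20 → break 2 (new)  [load 20/100]
  20 → break 2  [load 40/100]
  10 → break 1  [load 100/100]
  90 → break 3 (new)  [load 90/100]
  50 → break 2  [load 90/100]
  80 → break 4 (new)  [load 80/100]
  60 → break 5 (new)  [load 60/100]
  90 → break 6 (new)  [load 90/100]
6 commercial breaks opened.

6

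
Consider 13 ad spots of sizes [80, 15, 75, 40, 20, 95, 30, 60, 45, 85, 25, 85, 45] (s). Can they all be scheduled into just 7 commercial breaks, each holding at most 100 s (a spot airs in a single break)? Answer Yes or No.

No

Total = 700 s; ⌈700/100⌉ = 7.
The bound of 7 does not rule out 7, but exhaustive search shows no assignment into 7 commercial breaks of capacity 100 s exists — the minimum is 8.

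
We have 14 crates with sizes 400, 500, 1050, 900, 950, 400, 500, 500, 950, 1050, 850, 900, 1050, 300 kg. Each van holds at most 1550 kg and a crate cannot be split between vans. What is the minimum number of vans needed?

Total = 1050 + 1050 + 1050 + 950 + 950 + 900 + 900 + 850 + 500 + 500 + 500 + 400 + 400 + 300 = 10300 kg.
Lower bound: ⌈10300/1550⌉ = 7 vans.
Also, 8 crates each exceed 775 kg, and no two of those can share a van, so at least 8 vans are needed.
A packing using 8 vans:
  van 1: 1050 + 500 = 1550
  van 2: 1050 + 500 = 1550
  van 3: 1050 + 500 = 1550
  van 4: 950 + 400 = 1350
  van 5: 950 + 400 = 1350
  van 6: 900 + 300 = 1200
  van 7: 900 = 900
  van 8: 850 = 850
This matches the lower bound, so 8 is optimal.

8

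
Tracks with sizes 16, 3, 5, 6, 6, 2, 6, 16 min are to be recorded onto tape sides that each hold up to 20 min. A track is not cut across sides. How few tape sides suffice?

4

Total = 16 + 16 + 6 + 6 + 6 + 5 + 3 + 2 = 60 min.
Lower bound: ⌈60/20⌉ = 3 tape sides.
A packing using 4 tape sides:
  side 1: 16 + 3 = 19
  side 2: 16 + 2 = 18
  side 3: 6 + 6 + 6 = 18
  side 4: 5 = 5
No arrangement into 3 tape sides stays within capacity, so 4 is optimal.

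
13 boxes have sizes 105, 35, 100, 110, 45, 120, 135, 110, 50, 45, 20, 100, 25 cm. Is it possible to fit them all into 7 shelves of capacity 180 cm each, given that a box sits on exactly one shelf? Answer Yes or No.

A valid assignment using 7 shelves:
  shelf 1: 135 + 45 = 180
  shelf 2: 120 + 50 = 170
  shelf 3: 110 + 45 + 25 = 180
  shelf 4: 110 + 35 + 20 = 165
  shelf 5: 105 = 105
  shelf 6: 100 = 100
  shelf 7: 100 = 100
Every load is within 180 cm, so 7 shelves suffice.

Yes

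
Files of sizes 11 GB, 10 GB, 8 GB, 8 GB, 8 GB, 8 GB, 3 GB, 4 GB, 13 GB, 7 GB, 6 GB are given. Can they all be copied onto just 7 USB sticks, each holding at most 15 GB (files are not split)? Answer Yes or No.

Yes

A valid assignment using 7 USB sticks:
  USB stick 1: 13 = 13
  USB stick 2: 11 + 4 = 15
  USB stick 3: 10 + 3 = 13
  USB stick 4: 8 + 7 = 15
  USB stick 5: 8 + 6 = 14
  USB stick 6: 8 = 8
  USB stick 7: 8 = 8
Every load is within 15 GB, so 7 USB sticks suffice.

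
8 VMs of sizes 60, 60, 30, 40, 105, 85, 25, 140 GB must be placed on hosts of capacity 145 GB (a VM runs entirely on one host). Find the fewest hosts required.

4

Total = 140 + 105 + 85 + 60 + 60 + 40 + 30 + 25 = 545 GB.
Lower bound: ⌈545/145⌉ = 4 hosts.
A packing using 4 hosts:
  host 1: 140 = 140
  host 2: 105 + 40 = 145
  host 3: 85 + 60 = 145
  host 4: 60 + 30 + 25 = 115
This matches the lower bound, so 4 is optimal.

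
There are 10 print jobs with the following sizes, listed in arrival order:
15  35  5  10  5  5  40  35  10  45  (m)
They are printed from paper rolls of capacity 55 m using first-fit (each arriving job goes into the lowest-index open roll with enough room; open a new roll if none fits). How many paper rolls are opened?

  15 → roll 1 (new)  [load 15/55]
  35 → roll 1  [load 50/55]
  5 → roll 1  [load 55/55]
  10 → roll 2 (new)  [load 10/55]
  5 → roll 2  [load 15/55]
  5 → roll 2  [load 20/55]
  40 → roll 3 (new)  [load 40/55]
  35 → roll 2  [load 55/55]
  10 → roll 3  [load 50/55]
  45 → roll 4 (new)  [load 45/55]
4 paper rolls opened.

4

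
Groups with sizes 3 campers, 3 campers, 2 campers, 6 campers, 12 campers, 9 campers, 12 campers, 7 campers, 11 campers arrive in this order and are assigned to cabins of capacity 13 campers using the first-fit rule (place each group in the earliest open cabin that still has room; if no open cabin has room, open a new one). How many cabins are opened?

6

  3 → cabin 1 (new)  [load 3/13]
  3 → cabin 1  [load 6/13]
  2 → cabin 1  [load 8/13]
  6 → cabin 2 (new)  [load 6/13]
  12 → cabin 3 (new)  [load 12/13]
  9 → cabin 4 (new)  [load 9/13]
  12 → cabin 5 (new)  [load 12/13]
  7 → cabin 2  [load 13/13]
  11 → cabin 6 (new)  [load 11/13]
6 cabins opened.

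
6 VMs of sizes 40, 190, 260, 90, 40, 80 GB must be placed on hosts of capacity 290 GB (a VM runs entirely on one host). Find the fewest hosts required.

Total = 260 + 190 + 90 + 80 + 40 + 40 = 700 GB.
Lower bound: ⌈700/290⌉ = 3 hosts.
A packing using 3 hosts:
  host 1: 260 = 260
  host 2: 190 + 90 = 280
  host 3: 80 + 40 + 40 = 160
This matches the lower bound, so 3 is optimal.

3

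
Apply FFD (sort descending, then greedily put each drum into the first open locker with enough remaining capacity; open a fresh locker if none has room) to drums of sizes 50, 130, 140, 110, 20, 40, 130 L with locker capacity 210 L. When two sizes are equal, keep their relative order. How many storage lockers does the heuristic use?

4

Sorted descending: 140, 130, 130, 110, 50, 40, 20.
  140 → locker 1 (new)  [load 140/210]
  130 → locker 2 (new)  [load 130/210]
  130 → locker 3 (new)  [load 130/210]
  110 → locker 4 (new)  [load 110/210]
  50 → locker 1  [load 190/210]
  40 → locker 2  [load 170/210]
  20 → locker 1  [load 210/210]
4 storage lockers opened.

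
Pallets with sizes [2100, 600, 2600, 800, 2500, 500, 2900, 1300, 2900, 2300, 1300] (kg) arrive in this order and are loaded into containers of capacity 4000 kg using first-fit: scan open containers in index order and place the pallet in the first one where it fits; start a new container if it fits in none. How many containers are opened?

  2100 → container 1 (new)  [load 2100/4000]
  600 → container 1  [load 2700/4000]
  2600 → container 2 (new)  [load 2600/4000]
  800 → container 1  [load 3500/4000]
  2500 → container 3 (new)  [load 2500/4000]
  500 → container 1  [load 4000/4000]
  2900 → container 4 (new)  [load 2900/4000]
  1300 → container 2  [load 3900/4000]
  2900 → container 5 (new)  [load 2900/4000]
  2300 → container 6 (new)  [load 2300/4000]
  1300 → container 3  [load 3800/4000]
6 containers opened.

6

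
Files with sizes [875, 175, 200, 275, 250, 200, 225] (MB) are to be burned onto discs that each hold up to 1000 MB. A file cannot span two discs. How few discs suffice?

Total = 875 + 275 + 250 + 225 + 200 + 200 + 175 = 2200 MB.
Lower bound: ⌈2200/1000⌉ = 3 discs.
A packing using 3 discs:
  disc 1: 875 = 875
  disc 2: 275 + 250 + 225 + 200 = 950
  disc 3: 200 + 175 = 375
This matches the lower bound, so 3 is optimal.

3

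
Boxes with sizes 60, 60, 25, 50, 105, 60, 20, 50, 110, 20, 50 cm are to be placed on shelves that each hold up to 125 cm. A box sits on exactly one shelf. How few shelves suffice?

6

Total = 110 + 105 + 60 + 60 + 60 + 50 + 50 + 50 + 25 + 20 + 20 = 610 cm.
Lower bound: ⌈610/125⌉ = 5 shelves.
A packing using 6 shelves:
  shelf 1: 110 = 110
  shelf 2: 105 + 20 = 125
  shelf 3: 60 + 60 = 120
  shelf 4: 60 + 50 = 110
  shelf 5: 50 + 50 + 25 = 125
  shelf 6: 20 = 20
No arrangement into 5 shelves stays within capacity, so 6 is optimal.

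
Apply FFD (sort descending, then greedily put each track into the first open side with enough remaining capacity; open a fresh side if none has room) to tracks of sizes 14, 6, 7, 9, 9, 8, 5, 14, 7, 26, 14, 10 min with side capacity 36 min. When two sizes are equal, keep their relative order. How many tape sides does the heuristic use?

Sorted descending: 26, 14, 14, 14, 10, 9, 9, 8, 7, 7, 6, 5.
  26 → side 1 (new)  [load 26/36]
  14 → side 2 (new)  [load 14/36]
  14 → side 2  [load 28/36]
  14 → side 3 (new)  [load 14/36]
  10 → side 1  [load 36/36]
  9 → side 3  [load 23/36]
  9 → side 3  [load 32/36]
  8 → side 2  [load 36/36]
  7 → side 4 (new)  [load 7/36]
  7 → side 4  [load 14/36]
  6 → side 4  [load 20/36]
  5 → side 4  [load 25/36]
4 tape sides opened.

4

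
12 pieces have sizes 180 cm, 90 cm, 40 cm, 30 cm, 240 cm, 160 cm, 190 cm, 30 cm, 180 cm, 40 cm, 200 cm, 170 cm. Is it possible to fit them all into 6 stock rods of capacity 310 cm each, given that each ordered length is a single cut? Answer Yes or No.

No

Total = 1550 cm; ⌈1550/310⌉ = 5.
7 pieces each exceed half the capacity and cannot share a stock rod, forcing at least 7 stock rods.
At least 7 stock rods are required, but only 6 are allowed.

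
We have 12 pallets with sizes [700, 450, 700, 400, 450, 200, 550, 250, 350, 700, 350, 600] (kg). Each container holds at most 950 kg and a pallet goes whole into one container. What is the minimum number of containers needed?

7

Total = 700 + 700 + 700 + 600 + 550 + 450 + 450 + 400 + 350 + 350 + 250 + 200 = 5700 kg.
Lower bound: ⌈5700/950⌉ = 6 containers.
A packing using 7 containers:
  container 1: 700 + 250 = 950
  container 2: 700 + 200 = 900
  container 3: 700 = 700
  container 4: 600 + 350 = 950
  container 5: 550 + 400 = 950
  container 6: 450 + 450 = 900
  container 7: 350 = 350
No arrangement into 6 containers stays within capacity, so 7 is optimal.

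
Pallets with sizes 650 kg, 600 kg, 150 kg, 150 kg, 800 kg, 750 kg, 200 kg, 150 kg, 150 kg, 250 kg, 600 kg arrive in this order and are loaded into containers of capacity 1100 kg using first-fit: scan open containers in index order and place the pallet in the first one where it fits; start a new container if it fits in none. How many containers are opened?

5

  650 → container 1 (new)  [load 650/1100]
  600 → container 2 (new)  [load 600/1100]
  150 → container 1  [load 800/1100]
  150 → container 1  [load 950/1100]
  800 → container 3 (new)  [load 800/1100]
  750 → container 4 (new)  [load 750/1100]
  200 → container 2  [load 800/1100]
  150 → container 1  [load 1100/1100]
  150 → container 2  [load 950/1100]
  250 → container 3  [load 1050/1100]
  600 → container 5 (new)  [load 600/1100]
5 containers opened.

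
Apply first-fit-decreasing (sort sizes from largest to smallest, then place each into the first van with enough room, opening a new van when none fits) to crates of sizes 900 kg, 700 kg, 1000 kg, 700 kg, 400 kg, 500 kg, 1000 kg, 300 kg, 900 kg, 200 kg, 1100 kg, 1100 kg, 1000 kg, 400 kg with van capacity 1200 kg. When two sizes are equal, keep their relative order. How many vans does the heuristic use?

10

Sorted descending: 1100, 1100, 1000, 1000, 1000, 900, 900, 700, 700, 500, 400, 400, 300, 200.
  1100 → van 1 (new)  [load 1100/1200]
  1100 → van 2 (new)  [load 1100/1200]
  1000 → van 3 (new)  [load 1000/1200]
  1000 → van 4 (new)  [load 1000/1200]
  1000 → van 5 (new)  [load 1000/1200]
  900 → van 6 (new)  [load 900/1200]
  900 → van 7 (new)  [load 900/1200]
  700 → van 8 (new)  [load 700/1200]
  700 → van 9 (new)  [load 700/1200]
  500 → van 8  [load 1200/1200]
  400 → van 9  [load 1100/1200]
  400 → van 10 (new)  [load 400/1200]
  300 → van 6  [load 1200/1200]
  200 → van 3  [load 1200/1200]
10 vans opened.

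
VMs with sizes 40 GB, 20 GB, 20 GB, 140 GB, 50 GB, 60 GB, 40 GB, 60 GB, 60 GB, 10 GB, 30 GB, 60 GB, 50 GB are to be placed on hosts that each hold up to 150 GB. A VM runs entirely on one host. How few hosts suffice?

Total = 140 + 60 + 60 + 60 + 60 + 50 + 50 + 40 + 40 + 30 + 20 + 20 + 10 = 640 GB.
Lower bound: ⌈640/150⌉ = 5 hosts.
A packing using 5 hosts:
  host 1: 140 + 10 = 150
  host 2: 60 + 60 + 30 = 150
  host 3: 60 + 60 + 20 = 140
  host 4: 50 + 50 + 40 = 140
  host 5: 40 + 20 = 60
This matches the lower bound, so 5 is optimal.

5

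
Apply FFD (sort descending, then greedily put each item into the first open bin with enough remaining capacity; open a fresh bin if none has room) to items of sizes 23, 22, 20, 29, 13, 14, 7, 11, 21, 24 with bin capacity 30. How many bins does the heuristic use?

8

Sorted descending: 29, 24, 23, 22, 21, 20, 14, 13, 11, 7.
  29 → bin 1 (new)  [load 29/30]
  24 → bin 2 (new)  [load 24/30]
  23 → bin 3 (new)  [load 23/30]
  22 → bin 4 (new)  [load 22/30]
  21 → bin 5 (new)  [load 21/30]
  20 → bin 6 (new)  [load 20/30]
  14 → bin 7 (new)  [load 14/30]
  13 → bin 7  [load 27/30]
  11 → bin 8 (new)  [load 11/30]
  7 → bin 3  [load 30/30]
8 bins opened.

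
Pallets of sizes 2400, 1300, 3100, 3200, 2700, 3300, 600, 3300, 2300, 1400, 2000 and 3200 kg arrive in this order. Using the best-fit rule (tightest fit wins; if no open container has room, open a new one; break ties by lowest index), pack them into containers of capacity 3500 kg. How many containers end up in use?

  2400 → container 1 (new)  [load 2400/3500]
  1300 → container 2 (new)  [load 1300/3500]
  3100 → container 3 (new)  [load 3100/3500]
  3200 → container 4 (new)  [load 3200/3500]
  2700 → container 5 (new)  [load 2700/3500]
  3300 → container 6 (new)  [load 3300/3500]
  600 → container 5  [load 3300/3500]
  3300 → container 7 (new)  [load 3300/3500]
  2300 → container 8 (new)  [load 2300/3500]
  1400 → container 2  [load 2700/3500]
  2000 → container 9 (new)  [load 2000/3500]
  3200 → container 10 (new)  [load 3200/3500]
10 containers opened.

10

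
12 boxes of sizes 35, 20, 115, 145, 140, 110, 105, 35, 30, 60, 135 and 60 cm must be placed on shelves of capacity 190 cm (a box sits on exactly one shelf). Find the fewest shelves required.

6

Total = 145 + 140 + 135 + 115 + 110 + 105 + 60 + 60 + 35 + 35 + 30 + 20 = 990 cm.
Lower bound: ⌈990/190⌉ = 6 shelves.
A packing using 6 shelves:
  shelf 1: 145 + 35 = 180
  shelf 2: 140 + 35 = 175
  shelf 3: 135 + 30 + 20 = 185
  shelf 4: 115 + 60 = 175
  shelf 5: 110 + 60 = 170
  shelf 6: 105 = 105
This matches the lower bound, so 6 is optimal.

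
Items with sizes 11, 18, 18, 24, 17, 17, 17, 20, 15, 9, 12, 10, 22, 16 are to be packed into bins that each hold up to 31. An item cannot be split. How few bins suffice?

9

Total = 24 + 22 + 20 + 18 + 18 + 17 + 17 + 17 + 16 + 15 + 12 + 11 + 10 + 9 = 226.
Lower bound: ⌈226/31⌉ = 8 bins.
Also, 9 items each exceed 31/2, and no two of those can share a bin, so at least 9 bins are needed.
A packing using 9 bins:
  bin 1: 24 = 24
  bin 2: 22 + 9 = 31
  bin 3: 20 + 11 = 31
  bin 4: 18 + 12 = 30
  bin 5: 18 + 10 = 28
  bin 6: 17 = 17
  bin 7: 17 = 17
  bin 8: 17 = 17
  bin 9: 16 + 15 = 31
This matches the lower bound, so 9 is optimal.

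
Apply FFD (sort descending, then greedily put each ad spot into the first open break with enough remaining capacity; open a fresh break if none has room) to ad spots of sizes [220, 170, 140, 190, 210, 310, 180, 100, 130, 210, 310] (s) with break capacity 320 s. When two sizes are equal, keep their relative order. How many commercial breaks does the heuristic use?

Sorted descending: 310, 310, 220, 210, 210, 190, 180, 170, 140, 130, 100.
  310 → break 1 (new)  [load 310/320]
  310 → break 2 (new)  [load 310/320]
  220 → break 3 (new)  [load 220/320]
  210 → break 4 (new)  [load 210/320]
  210 → break 5 (new)  [load 210/320]
  190 → break 6 (new)  [load 190/320]
  180 → break 7 (new)  [load 180/320]
  170 → break 8 (new)  [load 170/320]
  140 → break 7  [load 320/320]
  130 → break 6  [load 320/320]
  100 → break 3  [load 320/320]
8 commercial breaks opened.

8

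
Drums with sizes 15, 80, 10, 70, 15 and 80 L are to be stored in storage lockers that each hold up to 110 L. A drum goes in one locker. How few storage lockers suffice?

3

Total = 80 + 80 + 70 + 15 + 15 + 10 = 270 L.
Lower bound: ⌈270/110⌉ = 3 storage lockers.
A packing using 3 storage lockers:
  locker 1: 80 + 15 + 15 = 110
  locker 2: 80 + 10 = 90
  locker 3: 70 = 70
This matches the lower bound, so 3 is optimal.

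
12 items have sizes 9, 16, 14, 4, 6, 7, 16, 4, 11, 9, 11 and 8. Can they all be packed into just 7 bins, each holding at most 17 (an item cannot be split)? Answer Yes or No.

Total = 115; ⌈115/17⌉ = 7.
The bound of 7 does not rule out 7, but exhaustive search shows no assignment into 7 bins of capacity 17 exists — the minimum is 8.

No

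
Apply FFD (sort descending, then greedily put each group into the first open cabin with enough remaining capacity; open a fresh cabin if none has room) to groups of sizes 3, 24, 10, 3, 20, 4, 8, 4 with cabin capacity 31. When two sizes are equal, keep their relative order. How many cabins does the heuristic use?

Sorted descending: 24, 20, 10, 8, 4, 4, 3, 3.
  24 → cabin 1 (new)  [load 24/31]
  20 → cabin 2 (new)  [load 20/31]
  10 → cabin 2  [load 30/31]
  8 → cabin 3 (new)  [load 8/31]
  4 → cabin 1  [load 28/31]
  4 → cabin 3  [load 12/31]
  3 → cabin 1  [load 31/31]
  3 → cabin 3  [load 15/31]
3 cabins opened.

3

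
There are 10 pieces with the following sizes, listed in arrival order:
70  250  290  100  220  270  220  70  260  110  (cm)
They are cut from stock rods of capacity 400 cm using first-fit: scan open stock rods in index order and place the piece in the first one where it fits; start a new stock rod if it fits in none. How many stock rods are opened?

6

  70 → stock rod 1 (new)  [load 70/400]
  250 → stock rod 1  [load 320/400]
  290 → stock rod 2 (new)  [load 290/400]
  100 → stock rod 2  [load 390/400]
  220 → stock rod 3 (new)  [load 220/400]
  270 → stock rod 4 (new)  [load 270/400]
  220 → stock rod 5 (new)  [load 220/400]
  70 → stock rod 1  [load 390/400]
  260 → stock rod 6 (new)  [load 260/400]
  110 → stock rod 3  [load 330/400]
6 stock rods opened.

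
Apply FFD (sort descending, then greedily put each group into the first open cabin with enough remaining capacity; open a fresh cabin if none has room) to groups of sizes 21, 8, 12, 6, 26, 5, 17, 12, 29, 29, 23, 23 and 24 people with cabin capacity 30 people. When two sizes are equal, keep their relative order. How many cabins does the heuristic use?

Sorted descending: 29, 29, 26, 24, 23, 23, 21, 17, 12, 12, 8, 6, 5.
  29 → cabin 1 (new)  [load 29/30]
  29 → cabin 2 (new)  [load 29/30]
  26 → cabin 3 (new)  [load 26/30]
  24 → cabin 4 (new)  [load 24/30]
  23 → cabin 5 (new)  [load 23/30]
  23 → cabin 6 (new)  [load 23/30]
  21 → cabin 7 (new)  [load 21/30]
  17 → cabin 8 (new)  [load 17/30]
  12 → cabin 8  [load 29/30]
  12 → cabin 9 (new)  [load 12/30]
  8 → cabin 7  [load 29/30]
  6 → cabin 4  [load 30/30]
  5 → cabin 5  [load 28/30]
9 cabins opened.

9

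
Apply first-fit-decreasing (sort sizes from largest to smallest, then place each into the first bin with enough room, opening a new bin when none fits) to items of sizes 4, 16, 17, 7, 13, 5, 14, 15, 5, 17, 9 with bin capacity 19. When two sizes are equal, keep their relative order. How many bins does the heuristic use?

Sorted descending: 17, 17, 16, 15, 14, 13, 9, 7, 5, 5, 4.
  17 → bin 1 (new)  [load 17/19]
  17 → bin 2 (new)  [load 17/19]
  16 → bin 3 (new)  [load 16/19]
  15 → bin 4 (new)  [load 15/19]
  14 → bin 5 (new)  [load 14/19]
  13 → bin 6 (new)  [load 13/19]
  9 → bin 7 (new)  [load 9/19]
  7 → bin 7  [load 16/19]
  5 → bin 5  [load 19/19]
  5 → bin 6  [load 18/19]
  4 → bin 4  [load 19/19]
7 bins opened.

7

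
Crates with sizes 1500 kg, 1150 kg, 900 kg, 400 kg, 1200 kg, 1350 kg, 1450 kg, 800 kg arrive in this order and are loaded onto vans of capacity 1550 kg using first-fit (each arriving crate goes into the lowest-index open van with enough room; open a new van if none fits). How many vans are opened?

7

  1500 → van 1 (new)  [load 1500/1550]
  1150 → van 2 (new)  [load 1150/1550]
  900 → van 3 (new)  [load 900/1550]
  400 → van 2  [load 1550/1550]
  1200 → van 4 (new)  [load 1200/1550]
  1350 → van 5 (new)  [load 1350/1550]
  1450 → van 6 (new)  [load 1450/1550]
  800 → van 7 (new)  [load 800/1550]
7 vans opened.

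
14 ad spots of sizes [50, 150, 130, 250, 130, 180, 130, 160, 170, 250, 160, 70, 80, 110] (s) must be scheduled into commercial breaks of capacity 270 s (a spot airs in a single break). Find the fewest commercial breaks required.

Total = 250 + 250 + 180 + 170 + 160 + 160 + 150 + 130 + 130 + 130 + 110 + 80 + 70 + 50 = 2020 s.
Lower bound: ⌈2020/270⌉ = 8 commercial breaks.
A packing using 9 commercial breaks:
  break 1: 250 = 250
  break 2: 250 = 250
  break 3: 180 + 80 = 260
  break 4: 170 + 70 = 240
  break 5: 160 + 110 = 270
  break 6: 160 + 50 = 210
  break 7: 150 = 150
  break 8: 130 + 130 = 260
  break 9: 130 = 130
No arrangement into 8 commercial breaks stays within capacity, so 9 is optimal.

9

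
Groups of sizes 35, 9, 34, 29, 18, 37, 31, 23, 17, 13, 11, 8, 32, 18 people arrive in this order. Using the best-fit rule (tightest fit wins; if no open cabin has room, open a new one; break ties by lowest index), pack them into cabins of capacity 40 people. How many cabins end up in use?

9

  35 → cabin 1 (new)  [load 35/40]
  9 → cabin 2 (new)  [load 9/40]
  34 → cabin 3 (new)  [load 34/40]
  29 → cabin 2  [load 38/40]
  18 → cabin 4 (new)  [load 18/40]
  37 → cabin 5 (new)  [load 37/40]
  31 → cabin 6 (new)  [load 31/40]
  23 → cabin 7 (new)  [load 23/40]
  17 → cabin 7  [load 40/40]
  13 → cabin 4  [load 31/40]
  11 → cabin 8 (new)  [load 11/40]
  8 → cabin 4  [load 39/40]
  32 → cabin 9 (new)  [load 32/40]
  18 → cabin 8  [load 29/40]
9 cabins opened.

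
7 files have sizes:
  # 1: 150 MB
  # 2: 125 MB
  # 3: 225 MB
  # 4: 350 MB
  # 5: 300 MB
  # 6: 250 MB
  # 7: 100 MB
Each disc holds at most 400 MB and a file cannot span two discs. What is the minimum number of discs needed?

4

Total = 350 + 300 + 250 + 225 + 150 + 125 + 100 = 1500 MB.
Lower bound: ⌈1500/400⌉ = 4 discs.
A packing using 4 discs:
  disc 1: 350 = 350
  disc 2: 300 + 100 = 400
  disc 3: 250 + 150 = 400
  disc 4: 225 + 125 = 350
This matches the lower bound, so 4 is optimal.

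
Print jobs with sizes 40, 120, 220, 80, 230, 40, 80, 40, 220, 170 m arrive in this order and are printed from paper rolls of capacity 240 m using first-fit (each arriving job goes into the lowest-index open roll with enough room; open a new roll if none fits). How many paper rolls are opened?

  40 → roll 1 (new)  [load 40/240]
  120 → roll 1  [load 160/240]
  220 → roll 2 (new)  [load 220/240]
  80 → roll 1  [load 240/240]
  230 → roll 3 (new)  [load 230/240]
  40 → roll 4 (new)  [load 40/240]
  80 → roll 4  [load 120/240]
  40 → roll 4  [load 160/240]
  220 → roll 5 (new)  [load 220/240]
  170 → roll 6 (new)  [load 170/240]
6 paper rolls opened.

6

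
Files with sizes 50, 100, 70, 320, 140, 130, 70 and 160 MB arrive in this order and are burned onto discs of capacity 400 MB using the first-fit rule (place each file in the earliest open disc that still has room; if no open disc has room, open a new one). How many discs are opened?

3

  50 → disc 1 (new)  [load 50/400]
  100 → disc 1  [load 150/400]
  70 → disc 1  [load 220/400]
  320 → disc 2 (new)  [load 320/400]
  140 → disc 1  [load 360/400]
  130 → disc 3 (new)  [load 130/400]
  70 → disc 2  [load 390/400]
  160 → disc 3  [load 290/400]
3 discs opened.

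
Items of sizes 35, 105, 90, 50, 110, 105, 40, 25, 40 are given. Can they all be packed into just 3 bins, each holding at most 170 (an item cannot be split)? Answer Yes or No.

No

Total = 600; ⌈600/170⌉ = 4.
At least 4 bins are required, but only 3 are allowed.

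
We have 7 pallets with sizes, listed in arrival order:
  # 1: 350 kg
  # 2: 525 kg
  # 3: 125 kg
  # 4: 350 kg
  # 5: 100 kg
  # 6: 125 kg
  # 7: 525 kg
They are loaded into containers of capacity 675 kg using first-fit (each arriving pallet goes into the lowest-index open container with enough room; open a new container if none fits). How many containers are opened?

4

  350 → container 1 (new)  [load 350/675]
  525 → container 2 (new)  [load 525/675]
  125 → container 1  [load 475/675]
  350 → container 3 (new)  [load 350/675]
  100 → container 1  [load 575/675]
  125 → container 2  [load 650/675]
  525 → container 4 (new)  [load 525/675]
4 containers opened.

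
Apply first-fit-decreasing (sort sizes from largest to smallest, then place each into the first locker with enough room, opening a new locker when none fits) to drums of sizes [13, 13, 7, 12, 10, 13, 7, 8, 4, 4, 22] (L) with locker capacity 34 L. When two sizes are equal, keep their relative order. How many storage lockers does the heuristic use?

4

Sorted descending: 22, 13, 13, 13, 12, 10, 8, 7, 7, 4, 4.
  22 → locker 1 (new)  [load 22/34]
  13 → locker 2 (new)  [load 13/34]
  13 → locker 2  [load 26/34]
  13 → locker 3 (new)  [load 13/34]
  12 → locker 1  [load 34/34]
  10 → locker 3  [load 23/34]
  8 → locker 2  [load 34/34]
  7 → locker 3  [load 30/34]
  7 → locker 4 (new)  [load 7/34]
  4 → locker 3  [load 34/34]
  4 → locker 4  [load 11/34]
4 storage lockers opened.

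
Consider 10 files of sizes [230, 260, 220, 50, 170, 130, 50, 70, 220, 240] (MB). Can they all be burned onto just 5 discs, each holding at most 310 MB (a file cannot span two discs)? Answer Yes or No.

No

Total = 1640 MB; ⌈1640/310⌉ = 6.
At least 6 discs are required, but only 5 are allowed.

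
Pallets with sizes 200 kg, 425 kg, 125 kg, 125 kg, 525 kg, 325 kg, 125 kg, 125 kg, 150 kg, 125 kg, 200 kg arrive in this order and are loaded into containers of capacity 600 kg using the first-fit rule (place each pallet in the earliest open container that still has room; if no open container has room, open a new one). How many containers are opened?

5

  200 → container 1 (new)  [load 200/600]
  425 → container 2 (new)  [load 425/600]
  125 → container 1  [load 325/600]
  125 → container 1  [load 450/600]
  525 → container 3 (new)  [load 525/600]
  325 → container 4 (new)  [load 325/600]
  125 → container 1  [load 575/600]
  125 → container 2  [load 550/600]
  150 → container 4  [load 475/600]
  125 → container 4  [load 600/600]
  200 → container 5 (new)  [load 200/600]
5 containers opened.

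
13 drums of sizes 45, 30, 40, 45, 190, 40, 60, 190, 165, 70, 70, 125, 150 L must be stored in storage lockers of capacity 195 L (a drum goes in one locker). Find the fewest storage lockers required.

Total = 190 + 190 + 165 + 150 + 125 + 70 + 70 + 60 + 45 + 45 + 40 + 40 + 30 = 1220 L.
Lower bound: ⌈1220/195⌉ = 7 storage lockers.
A packing using 7 storage lockers:
  locker 1: 190 = 190
  locker 2: 190 = 190
  locker 3: 165 + 30 = 195
  locker 4: 150 + 45 = 195
  locker 5: 125 + 70 = 195
  locker 6: 70 + 60 + 45 = 175
  locker 7: 40 + 40 = 80
This matches the lower bound, so 7 is optimal.

7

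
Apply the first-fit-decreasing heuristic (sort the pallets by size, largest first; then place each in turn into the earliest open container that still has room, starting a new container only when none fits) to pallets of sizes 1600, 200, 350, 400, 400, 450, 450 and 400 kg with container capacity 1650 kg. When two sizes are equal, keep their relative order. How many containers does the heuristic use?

3

Sorted descending: 1600, 450, 450, 400, 400, 400, 350, 200.
  1600 → container 1 (new)  [load 1600/1650]
  450 → container 2 (new)  [load 450/1650]
  450 → container 2  [load 900/1650]
  400 → container 2  [load 1300/1650]
  400 → container 3 (new)  [load 400/1650]
  400 → container 3  [load 800/1650]
  350 → container 2  [load 1650/1650]
  200 → container 3  [load 1000/1650]
3 containers opened.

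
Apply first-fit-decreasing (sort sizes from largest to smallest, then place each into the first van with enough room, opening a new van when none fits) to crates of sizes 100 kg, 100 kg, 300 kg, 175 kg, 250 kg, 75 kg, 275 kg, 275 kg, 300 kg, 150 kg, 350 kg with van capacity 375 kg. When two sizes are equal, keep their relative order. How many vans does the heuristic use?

Sorted descending: 350, 300, 300, 275, 275, 250, 175, 150, 100, 100, 75.
  350 → van 1 (new)  [load 350/375]
  300 → van 2 (new)  [load 300/375]
  300 → van 3 (new)  [load 300/375]
  275 → van 4 (new)  [load 275/375]
  275 → van 5 (new)  [load 275/375]
  250 → van 6 (new)  [load 250/375]
  175 → van 7 (new)  [load 175/375]
  150 → van 7  [load 325/375]
  100 → van 4  [load 375/375]
  100 → van 5  [load 375/375]
  75 → van 2  [load 375/375]
7 vans opened.

7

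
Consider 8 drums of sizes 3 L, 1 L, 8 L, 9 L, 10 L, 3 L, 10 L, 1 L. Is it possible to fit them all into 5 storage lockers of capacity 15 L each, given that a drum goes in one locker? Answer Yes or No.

A valid assignment using 4 storage lockers:
  locker 1: 10 + 3 + 1 + 1 = 15
  locker 2: 10 + 3 = 13
  locker 3: 9 = 9
  locker 4: 8 = 8
That uses only 4 ≤ 5, so 5 storage lockers are enough.

Yes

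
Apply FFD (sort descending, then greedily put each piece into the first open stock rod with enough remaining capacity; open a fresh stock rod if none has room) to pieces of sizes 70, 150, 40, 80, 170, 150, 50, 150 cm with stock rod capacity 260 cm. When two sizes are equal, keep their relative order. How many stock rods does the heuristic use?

4

Sorted descending: 170, 150, 150, 150, 80, 70, 50, 40.
  170 → stock rod 1 (new)  [load 170/260]
  150 → stock rod 2 (new)  [load 150/260]
  150 → stock rod 3 (new)  [load 150/260]
  150 → stock rod 4 (new)  [load 150/260]
  80 → stock rod 1  [load 250/260]
  70 → stock rod 2  [load 220/260]
  50 → stock rod 3  [load 200/260]
  40 → stock rod 2  [load 260/260]
4 stock rods opened.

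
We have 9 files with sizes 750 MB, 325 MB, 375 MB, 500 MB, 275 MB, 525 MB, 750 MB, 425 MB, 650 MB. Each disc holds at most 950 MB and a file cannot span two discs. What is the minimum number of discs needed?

Total = 750 + 750 + 650 + 525 + 500 + 425 + 375 + 325 + 275 = 4575 MB.
Lower bound: ⌈4575/950⌉ = 5 discs.
A packing using 6 discs:
  disc 1: 750 = 750
  disc 2: 750 = 750
  disc 3: 650 + 275 = 925
  disc 4: 525 + 425 = 950
  disc 5: 500 + 375 = 875
  disc 6: 325 = 325
No arrangement into 5 discs stays within capacity, so 6 is optimal.

6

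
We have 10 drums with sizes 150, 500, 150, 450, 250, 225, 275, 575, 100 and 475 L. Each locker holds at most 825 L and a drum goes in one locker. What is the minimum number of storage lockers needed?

4

Total = 575 + 500 + 475 + 450 + 275 + 250 + 225 + 150 + 150 + 100 = 3150 L.
Lower bound: ⌈3150/825⌉ = 4 storage lockers.
A packing using 4 storage lockers:
  locker 1: 575 + 250 = 825
  locker 2: 500 + 275 = 775
  locker 3: 475 + 225 + 100 = 800
  locker 4: 450 + 150 + 150 = 750
This matches the lower bound, so 4 is optimal.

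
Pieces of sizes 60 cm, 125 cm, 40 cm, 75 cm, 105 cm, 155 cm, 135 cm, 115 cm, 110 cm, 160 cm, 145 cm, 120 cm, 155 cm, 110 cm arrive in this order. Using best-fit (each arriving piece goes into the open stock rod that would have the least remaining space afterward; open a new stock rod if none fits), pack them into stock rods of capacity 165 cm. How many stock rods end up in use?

12

  60 → stock rod 1 (new)  [load 60/165]
  125 → stock rod 2 (new)  [load 125/165]
  40 → stock rod 2  [load 165/165]
  75 → stock rod 1  [load 135/165]
  105 → stock rod 3 (new)  [load 105/165]
  155 → stock rod 4 (new)  [load 155/165]
  135 → stock rod 5 (new)  [load 135/165]
  115 → stock rod 6 (new)  [load 115/165]
  110 → stock rod 7 (new)  [load 110/165]
  160 → stock rod 8 (new)  [load 160/165]
  145 → stock rod 9 (new)  [load 145/165]
  120 → stock rod 10 (new)  [load 120/165]
  155 → stock rod 11 (new)  [load 155/165]
  110 → stock rod 12 (new)  [load 110/165]
12 stock rods opened.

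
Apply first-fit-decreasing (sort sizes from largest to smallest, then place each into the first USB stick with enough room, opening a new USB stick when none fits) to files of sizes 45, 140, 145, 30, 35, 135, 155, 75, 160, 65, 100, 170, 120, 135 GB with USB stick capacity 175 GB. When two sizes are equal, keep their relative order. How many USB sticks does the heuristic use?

Sorted descending: 170, 160, 155, 145, 140, 135, 135, 120, 100, 75, 65, 45, 35, 30.
  170 → USB stick 1 (new)  [load 170/175]
  160 → USB stick 2 (new)  [load 160/175]
  155 → USB stick 3 (new)  [load 155/175]
  145 → USB stick 4 (new)  [load 145/175]
  140 → USB stick 5 (new)  [load 140/175]
  135 → USB stick 6 (new)  [load 135/175]
  135 → USB stick 7 (new)  [load 135/175]
  120 → USB stick 8 (new)  [load 120/175]
  100 → USB stick 9 (new)  [load 100/175]
  75 → USB stick 9  [load 175/175]
  65 → USB stick 10 (new)  [load 65/175]
  45 → USB stick 8  [load 165/175]
  35 → USB stick 5  [load 175/175]
  30 → USB stick 4  [load 175/175]
10 USB sticks opened.

10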